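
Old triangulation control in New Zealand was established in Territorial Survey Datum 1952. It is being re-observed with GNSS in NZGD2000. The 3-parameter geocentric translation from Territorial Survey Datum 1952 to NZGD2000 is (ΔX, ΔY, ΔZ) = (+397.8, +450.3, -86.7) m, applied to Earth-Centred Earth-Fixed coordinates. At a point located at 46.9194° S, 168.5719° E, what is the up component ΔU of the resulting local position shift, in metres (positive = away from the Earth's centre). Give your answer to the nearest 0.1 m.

ΔU = -142.1 m

The local up (radial) axis is (cos φ cos λ, cos φ sin λ, sin φ), giving ΔU = -266.321 + 60.941 + 63.325 = -142.06 m.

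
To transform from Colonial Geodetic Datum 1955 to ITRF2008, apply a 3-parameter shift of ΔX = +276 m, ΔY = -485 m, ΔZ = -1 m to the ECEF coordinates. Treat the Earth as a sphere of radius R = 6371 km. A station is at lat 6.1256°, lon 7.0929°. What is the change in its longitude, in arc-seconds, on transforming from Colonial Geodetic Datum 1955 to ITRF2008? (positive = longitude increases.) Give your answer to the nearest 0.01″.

sin φ = 0.106708, cos φ = 0.994290, sin λ = 0.123479, cos λ = 0.992347.
East component: ΔE = −sin λ·ΔX + cos λ·ΔY = −(0.123479)(276) + (0.992347)(-485) = -515.37 m.
1° of latitude spans πR/180 = 111195 m; at latitude φ, 1° of longitude spans that × cos φ = 110560.0 m, so Δλ = -515.37 / 110560.0 × 3600 = -16.781″.

Δλ = -16.78″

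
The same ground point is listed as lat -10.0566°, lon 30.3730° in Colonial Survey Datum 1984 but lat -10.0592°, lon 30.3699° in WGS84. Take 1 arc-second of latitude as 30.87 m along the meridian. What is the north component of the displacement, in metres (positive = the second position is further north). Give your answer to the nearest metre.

Δφ = -10.0592° − -10.0566° = -0.0026°; Δλ = 30.3699° − 30.3730° = -0.0031°.
1° of latitude = 3600 × 30.87 = 111132 m.
ΔN = Δφ × 111132 = -288.9 m; ΔE = Δλ × 111132 × cos(-10.0566°) = -0.0031 × 111132 × 0.984636 = -339.2 m.

ΔN = -289 m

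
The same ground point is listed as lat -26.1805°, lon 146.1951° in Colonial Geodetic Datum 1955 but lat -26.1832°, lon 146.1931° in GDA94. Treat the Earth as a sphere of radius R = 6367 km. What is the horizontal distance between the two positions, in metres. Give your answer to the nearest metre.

Δφ = -26.1832° − -26.1805° = -0.0027°; Δλ = 146.1931° − 146.1951° = -0.0020°.
1° along a meridian = πR/180 = 111125 m.
ΔN = Δφ × 111125 = -300.0 m; ΔE = Δλ × 111125 × cos(-26.1805°) = -0.0020 × 111125 × 0.897409 = -199.4 m.
Distance = √(ΔE² + ΔN²) = √((-199.4)² + (-300.0)²) = 360.3 m.

360 m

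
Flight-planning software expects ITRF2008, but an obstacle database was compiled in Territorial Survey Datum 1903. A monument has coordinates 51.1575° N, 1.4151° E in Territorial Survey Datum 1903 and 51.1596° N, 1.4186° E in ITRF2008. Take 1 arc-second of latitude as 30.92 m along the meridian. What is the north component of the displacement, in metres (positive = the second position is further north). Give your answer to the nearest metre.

ΔN = 234 m

Δφ = 51.1596° − 51.1575° = +0.0021°; Δλ = 1.4186° − 1.4151° = +0.0035°.
1° of latitude = 3600 × 30.92 = 111312 m.
ΔN = Δφ × 111312 = 233.8 m; ΔE = Δλ × 111312 × cos(51.1575°) = +0.0035 × 111312 × 0.627182 = 244.3 m.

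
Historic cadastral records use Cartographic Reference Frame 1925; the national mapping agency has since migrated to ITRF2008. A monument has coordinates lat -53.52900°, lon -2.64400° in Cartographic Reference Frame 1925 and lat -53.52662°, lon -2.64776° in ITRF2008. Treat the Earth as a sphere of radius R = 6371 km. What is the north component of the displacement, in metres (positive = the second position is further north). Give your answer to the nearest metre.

Δφ = -53.52662° − -53.52900° = +0.00238°; Δλ = -2.64776° − -2.64400° = -0.00376°.
1° along a meridian = πR/180 = 111195 m.
ΔN = Δφ × 111195 = 264.6 m; ΔE = Δλ × 111195 × cos(-53.52900°) = -0.00376 × 111195 × 0.594416 = -248.5 m.

ΔN = 265 m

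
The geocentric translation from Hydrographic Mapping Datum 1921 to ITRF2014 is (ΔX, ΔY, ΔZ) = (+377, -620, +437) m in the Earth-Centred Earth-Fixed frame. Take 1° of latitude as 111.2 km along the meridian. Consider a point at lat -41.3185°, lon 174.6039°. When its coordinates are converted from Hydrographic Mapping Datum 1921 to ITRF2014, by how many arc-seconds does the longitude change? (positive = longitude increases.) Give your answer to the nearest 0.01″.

sin φ = -0.660244, cos φ = 0.751051, sin λ = 0.094041, cos λ = -0.995568.
East component: ΔE = −sin λ·ΔX + cos λ·ΔY = −(0.094041)(377) + (-0.995568)(-620) = 581.80 m.
1° of latitude spans 111200 m; at latitude φ, 1° of longitude spans that × cos φ = 83516.9 m, so Δλ = 581.80 / 83516.9 × 3600 = 25.078″.

Δλ = 25.08″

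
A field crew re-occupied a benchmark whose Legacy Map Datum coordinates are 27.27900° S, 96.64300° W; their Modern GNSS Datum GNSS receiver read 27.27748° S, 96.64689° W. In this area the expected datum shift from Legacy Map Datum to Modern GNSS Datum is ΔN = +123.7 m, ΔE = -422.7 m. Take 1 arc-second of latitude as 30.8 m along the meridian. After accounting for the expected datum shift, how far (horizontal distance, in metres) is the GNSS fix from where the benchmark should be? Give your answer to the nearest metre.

Observed coordinate differences: Δφ = +0.00152°, Δλ = -0.00389°.
Converting to metres (1° lat = 110880 m, cos φ = 0.888785): observed ΔN = 168.5 m, observed ΔE = -383.4 m.
Subtracting the expected shift leaves a residual of 168.5 − (123.7) = 44.8 m north and -383.4 − (-422.7) = 39.3 m east.
Residual distance = √(44.8² + 39.3²) = 59.7 m.

60 m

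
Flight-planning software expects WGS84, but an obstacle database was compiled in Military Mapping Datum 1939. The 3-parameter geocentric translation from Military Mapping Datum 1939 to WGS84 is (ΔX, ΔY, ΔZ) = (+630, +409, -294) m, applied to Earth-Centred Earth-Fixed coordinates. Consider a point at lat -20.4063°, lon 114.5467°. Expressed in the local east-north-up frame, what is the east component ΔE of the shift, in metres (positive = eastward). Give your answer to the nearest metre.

At φ = -20.4063°, λ = 114.5467°: sin φ = -0.348675, cos φ = 0.937244, sin λ = 0.909623, cos λ = -0.415435.
ΔE = −sin λ·ΔX + cos λ·ΔY = −(0.909623)·(630) + (-0.415435)·(409) = -742.98 m.

ΔE = -743 m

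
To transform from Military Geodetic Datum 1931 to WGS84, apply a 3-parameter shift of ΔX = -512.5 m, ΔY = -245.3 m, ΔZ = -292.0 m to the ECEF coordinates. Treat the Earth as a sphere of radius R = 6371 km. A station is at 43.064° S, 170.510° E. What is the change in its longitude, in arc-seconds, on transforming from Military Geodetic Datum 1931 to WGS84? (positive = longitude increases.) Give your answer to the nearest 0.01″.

sin φ = -0.682815, cos φ = 0.730591, sin λ = 0.164875, cos λ = -0.986314.
East component: ΔE = −sin λ·ΔX + cos λ·ΔY = −(0.164875)(-512.5) + (-0.986314)(-245.3) = 326.44 m.
1° of latitude spans πR/180 = 111195 m; at latitude φ, 1° of longitude spans that × cos φ = 81238.1 m, so Δλ = 326.44 / 81238.1 × 3600 = 14.466″.

Δλ = 14.47″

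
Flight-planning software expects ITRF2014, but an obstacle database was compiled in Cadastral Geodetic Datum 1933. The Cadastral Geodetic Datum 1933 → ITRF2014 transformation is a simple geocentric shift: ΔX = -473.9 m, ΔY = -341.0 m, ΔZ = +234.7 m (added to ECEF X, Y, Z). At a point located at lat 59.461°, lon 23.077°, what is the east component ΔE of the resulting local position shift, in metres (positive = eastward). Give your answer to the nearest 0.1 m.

The local east axis at (φ, λ) is (−sin λ, cos λ, 0), so ΔE = −sin(23.077°)·(-473.9) + cos(23.077°)·(-341.0) = -127.96 m.

ΔE = -128.0 m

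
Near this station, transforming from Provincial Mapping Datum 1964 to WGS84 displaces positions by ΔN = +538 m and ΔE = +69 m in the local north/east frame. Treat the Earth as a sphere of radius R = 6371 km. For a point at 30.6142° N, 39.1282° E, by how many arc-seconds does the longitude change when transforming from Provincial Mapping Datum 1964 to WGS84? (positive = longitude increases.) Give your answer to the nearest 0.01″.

At latitude 30.6142°, cos φ = 0.860616.
One radian of longitude at latitude φ spans R cos φ, so Δλ = ΔE / (R cos φ) = 69.0 / (6371000 × 0.860616) = 1.2584e-05 rad = 2.596″.

Δλ = 2.60″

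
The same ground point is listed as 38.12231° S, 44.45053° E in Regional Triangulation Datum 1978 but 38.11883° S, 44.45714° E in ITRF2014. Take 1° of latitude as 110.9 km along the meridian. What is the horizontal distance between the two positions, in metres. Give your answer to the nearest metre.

Δφ = -38.11883° − -38.12231° = +0.00348°; Δλ = 44.45714° − 44.45053° = +0.00661°.
ΔN = Δφ × 110900 = 385.9 m; ΔE = Δλ × 110900 × cos(-38.12231°) = +0.00661 × 110900 × 0.786695 = 576.7 m.
Distance = √(ΔE² + ΔN²) = √(576.7² + 385.9²) = 693.9 m.

694 m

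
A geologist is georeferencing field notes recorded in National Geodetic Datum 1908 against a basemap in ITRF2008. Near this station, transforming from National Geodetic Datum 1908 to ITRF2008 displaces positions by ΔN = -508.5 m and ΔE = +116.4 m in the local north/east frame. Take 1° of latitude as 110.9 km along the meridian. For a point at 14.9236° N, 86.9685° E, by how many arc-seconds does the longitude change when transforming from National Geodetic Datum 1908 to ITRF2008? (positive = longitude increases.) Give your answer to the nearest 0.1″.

Δλ = 3.9″

At latitude 14.9236°, cos φ = 0.966270.
1° of longitude at this latitude = 110.9 × cos φ = 107.16 km, so Δλ = 116.4 / 107159.4 = 0.0010862° = 3.910″.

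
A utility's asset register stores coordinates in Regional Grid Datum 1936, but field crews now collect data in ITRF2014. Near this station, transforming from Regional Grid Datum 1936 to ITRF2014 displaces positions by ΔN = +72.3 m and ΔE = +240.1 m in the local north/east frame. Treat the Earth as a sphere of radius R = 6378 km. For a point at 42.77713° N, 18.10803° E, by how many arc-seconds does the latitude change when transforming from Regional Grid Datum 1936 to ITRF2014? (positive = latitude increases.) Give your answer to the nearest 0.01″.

Δφ = 2.34″

On a sphere of radius R, 1 rad of latitude = R, so Δφ = ΔN / R = 72.3 / 6378000 = 1.1336e-05 rad = 2.338″.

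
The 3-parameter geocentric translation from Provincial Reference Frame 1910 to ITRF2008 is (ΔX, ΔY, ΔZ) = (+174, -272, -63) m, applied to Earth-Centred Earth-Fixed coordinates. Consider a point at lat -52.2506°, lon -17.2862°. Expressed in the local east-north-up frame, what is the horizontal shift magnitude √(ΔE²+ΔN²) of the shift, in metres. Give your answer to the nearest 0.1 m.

260.4 m

At φ = -52.2506°, λ = -17.2862°: sin φ = -0.790696, cos φ = 0.612209, sin λ = -0.297145, cos λ = 0.954832.
ΔE = −sin λ·ΔX + cos λ·ΔY = −(-0.297145)·(174) + (0.954832)·(-272) = -208.01 m.
ΔN = −sin φ cos λ·ΔX − sin φ sin λ·ΔY + cos φ·ΔZ = −(-0.790696)(0.954832)(174) − (-0.790696)(-0.297145)(-272) + (0.612209)(-63) = 156.70 m.
Horizontal magnitude = √(ΔE² + ΔN²) = √((-208.01)² + 156.70²) = 260.43 m.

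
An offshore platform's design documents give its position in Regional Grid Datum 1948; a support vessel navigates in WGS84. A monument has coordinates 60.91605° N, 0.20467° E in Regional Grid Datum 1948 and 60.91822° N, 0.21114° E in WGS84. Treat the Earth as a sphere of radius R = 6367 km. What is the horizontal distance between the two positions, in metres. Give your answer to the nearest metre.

Δφ = 60.91822° − 60.91605° = +0.00217°; Δλ = 0.21114° − 0.20467° = +0.00647°.
1° along a meridian = πR/180 = 111125 m.
ΔN = Δφ × 111125 = 241.1 m; ΔE = Δλ × 111125 × cos(60.91605°) = +0.00647 × 111125 × 0.486091 = 349.5 m.
Distance = √(ΔE² + ΔN²) = √(349.5² + 241.1²) = 424.6 m.

425 m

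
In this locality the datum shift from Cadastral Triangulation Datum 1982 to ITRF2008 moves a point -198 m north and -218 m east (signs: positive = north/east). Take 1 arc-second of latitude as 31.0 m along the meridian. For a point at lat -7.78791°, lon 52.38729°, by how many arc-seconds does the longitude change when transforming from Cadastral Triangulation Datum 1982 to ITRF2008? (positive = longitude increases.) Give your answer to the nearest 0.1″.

At latitude -7.78791°, cos φ = 0.990776.
1″ of longitude at this latitude = 31.00 × cos φ = 30.7141 m, so Δλ = -218.0 / 30.7141 = -7.098″.

Δλ = -7.1″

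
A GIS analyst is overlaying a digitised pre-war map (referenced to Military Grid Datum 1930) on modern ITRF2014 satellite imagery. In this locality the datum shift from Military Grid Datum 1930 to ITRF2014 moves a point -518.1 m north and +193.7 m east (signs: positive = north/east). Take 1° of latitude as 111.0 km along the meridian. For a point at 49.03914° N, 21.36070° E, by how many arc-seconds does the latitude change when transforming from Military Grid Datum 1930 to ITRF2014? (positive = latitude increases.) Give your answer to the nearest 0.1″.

1° of latitude = 111.0 km, so Δφ = -518.1 / 111000 = -0.0046676° = -16.803″.

Δφ = -16.8″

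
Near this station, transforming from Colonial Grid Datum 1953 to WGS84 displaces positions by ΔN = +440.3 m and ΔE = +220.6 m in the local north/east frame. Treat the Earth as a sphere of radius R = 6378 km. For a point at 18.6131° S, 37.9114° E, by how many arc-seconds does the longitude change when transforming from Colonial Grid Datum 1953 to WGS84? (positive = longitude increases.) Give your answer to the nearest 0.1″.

Δλ = 7.5″

At latitude -18.6131°, cos φ = 0.947695.
One radian of longitude at latitude φ spans R cos φ, so Δλ = ΔE / (R cos φ) = 220.6 / (6378000 × 0.947695) = 3.6497e-05 rad = 7.528″.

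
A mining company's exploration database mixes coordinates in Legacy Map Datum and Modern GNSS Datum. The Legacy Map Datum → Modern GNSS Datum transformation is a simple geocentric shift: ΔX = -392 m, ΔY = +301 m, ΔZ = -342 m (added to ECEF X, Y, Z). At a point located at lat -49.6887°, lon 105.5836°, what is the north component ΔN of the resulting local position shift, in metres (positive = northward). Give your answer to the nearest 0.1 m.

The local north axis is (−sin φ cos λ, −sin φ sin λ, cos φ), giving ΔN = 80.302 + 221.087 − 221.254 = 80.14 m.

ΔN = 80.1 m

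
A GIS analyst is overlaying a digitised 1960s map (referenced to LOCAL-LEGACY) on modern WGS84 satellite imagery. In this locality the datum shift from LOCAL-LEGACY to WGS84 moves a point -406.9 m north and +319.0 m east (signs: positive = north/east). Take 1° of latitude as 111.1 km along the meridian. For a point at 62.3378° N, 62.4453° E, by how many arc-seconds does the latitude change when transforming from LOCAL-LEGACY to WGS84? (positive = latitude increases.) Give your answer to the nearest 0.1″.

Δφ = -13.2″

1° of latitude = 111.1 km, so Δφ = -406.9 / 111100 = -0.0036625° = -13.185″.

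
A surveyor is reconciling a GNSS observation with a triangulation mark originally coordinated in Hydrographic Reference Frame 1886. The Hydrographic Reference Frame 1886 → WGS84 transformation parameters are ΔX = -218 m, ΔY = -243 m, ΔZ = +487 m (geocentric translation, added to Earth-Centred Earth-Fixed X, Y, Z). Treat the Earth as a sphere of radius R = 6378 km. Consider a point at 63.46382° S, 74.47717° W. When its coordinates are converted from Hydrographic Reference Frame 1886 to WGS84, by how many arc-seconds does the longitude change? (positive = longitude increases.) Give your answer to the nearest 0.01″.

sin φ = -0.894652, cos φ = 0.446763, sin λ = -0.963524, cos λ = 0.267622.
East component: ΔE = −sin λ·ΔX + cos λ·ΔY = −(-0.963524)(-218) + (0.267622)(-243) = -275.08 m.
1° of latitude spans πR/180 = 111317 m; at latitude φ, 1° of longitude spans that × cos φ = 49732.3 m, so Δλ = -275.08 / 49732.3 × 3600 = -19.912″.

Δλ = -19.91″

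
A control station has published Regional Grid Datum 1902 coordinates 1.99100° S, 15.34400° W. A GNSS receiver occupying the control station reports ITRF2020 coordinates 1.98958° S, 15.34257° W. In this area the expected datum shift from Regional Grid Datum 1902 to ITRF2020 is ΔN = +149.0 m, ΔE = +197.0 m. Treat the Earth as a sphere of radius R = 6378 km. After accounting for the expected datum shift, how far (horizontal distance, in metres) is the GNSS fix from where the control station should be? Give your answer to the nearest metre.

Observed coordinate differences: Δφ = +0.00142°, Δλ = +0.00143°.
Converting to metres (1° lat = 111317 m, cos φ = 0.999396): observed ΔN = 158.1 m, observed ΔE = 159.1 m.
Subtracting the expected shift leaves a residual of 158.1 − (149.0) = 9.1 m north and 159.1 − (197.0) = -37.9 m east.
Residual distance = √(9.1² + (-37.9)²) = 39.0 m.

39 m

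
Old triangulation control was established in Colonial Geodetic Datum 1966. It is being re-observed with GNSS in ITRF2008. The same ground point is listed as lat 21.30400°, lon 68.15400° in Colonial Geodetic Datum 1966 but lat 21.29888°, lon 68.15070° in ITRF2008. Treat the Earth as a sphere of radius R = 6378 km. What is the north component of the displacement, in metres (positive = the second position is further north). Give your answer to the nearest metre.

Δφ = 21.29888° − 21.30400° = -0.00512°; Δλ = 68.15070° − 68.15400° = -0.00330°.
1° along a meridian = πR/180 = 111317 m.
ΔN = Δφ × 111317 = -569.9 m; ΔE = Δλ × 111317 × cos(21.30400°) = -0.00330 × 111317 × 0.931666 = -342.2 m.

ΔN = -570 m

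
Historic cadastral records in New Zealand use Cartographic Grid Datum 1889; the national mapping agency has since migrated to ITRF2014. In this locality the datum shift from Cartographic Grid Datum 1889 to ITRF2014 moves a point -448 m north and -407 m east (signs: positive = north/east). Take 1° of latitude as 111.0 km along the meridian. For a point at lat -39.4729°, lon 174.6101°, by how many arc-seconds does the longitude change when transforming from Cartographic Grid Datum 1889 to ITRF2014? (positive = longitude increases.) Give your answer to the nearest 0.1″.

Δλ = -17.1″

At latitude -39.4729°, cos φ = 0.771925.
1° of longitude at this latitude = 111.0 × cos φ = 85.68 km, so Δλ = -407.0 / 85683.7 = -0.0047500° = -17.100″.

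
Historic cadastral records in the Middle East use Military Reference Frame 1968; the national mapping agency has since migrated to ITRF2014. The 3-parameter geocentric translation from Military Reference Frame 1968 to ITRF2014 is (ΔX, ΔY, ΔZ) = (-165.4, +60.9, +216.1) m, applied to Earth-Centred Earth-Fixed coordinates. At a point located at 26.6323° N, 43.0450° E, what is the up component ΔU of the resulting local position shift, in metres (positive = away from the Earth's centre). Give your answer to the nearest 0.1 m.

At φ = 26.6323°, λ = 43.0450°: sin φ = 0.448263, cos φ = 0.893902, sin λ = 0.682573, cos λ = 0.730818.
ΔU = cos φ cos λ·ΔX + cos φ sin λ·ΔY + sin φ·ΔZ = (0.893902)(0.730818)(-165.4) + (0.893902)(0.682573)(60.9) + (0.448263)(216.1) = 25.98 m.

ΔU = 26.0 m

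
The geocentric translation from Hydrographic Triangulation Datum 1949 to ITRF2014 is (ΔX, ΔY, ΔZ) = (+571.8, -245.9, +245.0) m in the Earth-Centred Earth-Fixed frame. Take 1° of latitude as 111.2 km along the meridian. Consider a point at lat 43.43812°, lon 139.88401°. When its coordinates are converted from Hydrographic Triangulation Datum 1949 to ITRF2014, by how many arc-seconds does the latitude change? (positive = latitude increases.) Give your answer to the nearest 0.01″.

Δφ = 19.02″

sin φ = 0.687571, cos φ = 0.726117, sin λ = 0.644337, cos λ = -0.764742.
North component: ΔN = −sin φ cos λ·ΔX − sin φ sin λ·ΔY + cos φ·ΔZ = −(0.687571)(-0.764742)(571.8) − (0.687571)(0.644337)(-245.9) + (0.726117)(245.0) = 587.50 m.
1° of latitude spans 111200 m, so Δφ = 587.50 / 111200 × 3600 = 19.020″.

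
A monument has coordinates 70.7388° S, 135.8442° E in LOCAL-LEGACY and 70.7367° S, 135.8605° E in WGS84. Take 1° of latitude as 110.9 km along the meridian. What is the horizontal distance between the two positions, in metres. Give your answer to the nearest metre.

640 m

Δφ = -70.7367° − -70.7388° = +0.0021°; Δλ = 135.8605° − 135.8442° = +0.0163°.
ΔN = Δφ × 110900 = 232.9 m; ΔE = Δλ × 110900 × cos(-70.7388°) = +0.0163 × 110900 × 0.329875 = 596.3 m.
Distance = √(ΔE² + ΔN²) = √(596.3² + 232.9²) = 640.2 m.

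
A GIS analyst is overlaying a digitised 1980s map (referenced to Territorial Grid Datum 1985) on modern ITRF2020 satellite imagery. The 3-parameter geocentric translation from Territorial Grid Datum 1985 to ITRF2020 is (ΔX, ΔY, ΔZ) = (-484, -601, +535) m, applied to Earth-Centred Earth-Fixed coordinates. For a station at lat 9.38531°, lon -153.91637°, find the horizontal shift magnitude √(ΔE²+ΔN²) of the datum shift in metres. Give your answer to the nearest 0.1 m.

At φ = 9.38531°, λ = -153.91637°: sin φ = 0.163073, cos φ = 0.986614, sin λ = -0.439683, cos λ = -0.898153.
ΔE = −sin λ·ΔX + cos λ·ΔY = −(-0.439683)·(-484) + (-0.898153)·(-601) = 326.98 m.
ΔN = −sin φ cos λ·ΔX − sin φ sin λ·ΔY + cos φ·ΔZ = −(0.163073)(-0.898153)(-484) − (0.163073)(-0.439683)(-601) + (0.986614)(535) = 413.86 m.
Horizontal magnitude = √(ΔE² + ΔN²) = √(326.98² + 413.86²) = 527.44 m.

527.4 m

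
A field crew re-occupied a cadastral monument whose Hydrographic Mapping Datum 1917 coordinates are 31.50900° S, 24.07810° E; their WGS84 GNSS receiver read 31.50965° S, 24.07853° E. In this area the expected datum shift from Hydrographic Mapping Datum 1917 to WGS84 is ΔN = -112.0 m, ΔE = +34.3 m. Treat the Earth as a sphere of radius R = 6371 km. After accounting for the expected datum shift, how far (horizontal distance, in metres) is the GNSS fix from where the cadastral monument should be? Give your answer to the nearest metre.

Observed coordinate differences: Δφ = -0.00065°, Δλ = +0.00043°.
Converting to metres (1° lat = 111195 m, cos φ = 0.852558): observed ΔN = -72.3 m, observed ΔE = 40.8 m.
Subtracting the expected shift leaves a residual of -72.3 − (-112.0) = 39.7 m north and 40.8 − (34.3) = 6.5 m east.
Residual distance = √(39.7² + 6.5²) = 40.2 m.

40 m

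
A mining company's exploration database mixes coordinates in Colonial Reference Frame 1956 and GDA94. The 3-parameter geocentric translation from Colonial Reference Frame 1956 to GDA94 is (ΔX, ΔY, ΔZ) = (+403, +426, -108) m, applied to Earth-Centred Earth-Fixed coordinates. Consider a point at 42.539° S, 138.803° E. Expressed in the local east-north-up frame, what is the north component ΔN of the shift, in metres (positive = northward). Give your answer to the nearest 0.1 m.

The local north axis is (−sin φ cos λ, −sin φ sin λ, cos φ), giving ΔN = -205.016 + 189.701 − 79.576 = -94.89 m.

ΔN = -94.9 m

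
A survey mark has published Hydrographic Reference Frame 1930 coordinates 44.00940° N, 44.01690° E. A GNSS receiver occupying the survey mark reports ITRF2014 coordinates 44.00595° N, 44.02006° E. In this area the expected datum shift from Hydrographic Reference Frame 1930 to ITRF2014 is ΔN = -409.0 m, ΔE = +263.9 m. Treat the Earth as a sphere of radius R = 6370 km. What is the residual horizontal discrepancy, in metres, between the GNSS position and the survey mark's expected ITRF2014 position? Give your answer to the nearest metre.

28 m

Observed coordinate differences: Δφ = -0.00345°, Δλ = +0.00316°.
Converting to metres (1° lat = 111177 m, cos φ = 0.719226): observed ΔN = -383.6 m, observed ΔE = 252.7 m.
Subtracting the expected shift leaves a residual of -383.6 − (-409.0) = 25.4 m north and 252.7 − (263.9) = -11.2 m east.
Residual distance = √(25.4² + (-11.2)²) = 27.8 m.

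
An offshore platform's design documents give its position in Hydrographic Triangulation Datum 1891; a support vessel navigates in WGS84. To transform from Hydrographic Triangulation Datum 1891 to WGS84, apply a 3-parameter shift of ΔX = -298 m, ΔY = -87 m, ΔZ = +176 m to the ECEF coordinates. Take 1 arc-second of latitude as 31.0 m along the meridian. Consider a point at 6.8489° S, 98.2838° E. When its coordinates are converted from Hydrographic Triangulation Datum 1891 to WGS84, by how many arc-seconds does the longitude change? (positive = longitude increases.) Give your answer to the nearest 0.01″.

Δλ = 9.99″

sin φ = -0.119251, cos φ = 0.992864, sin λ = 0.989567, cos λ = -0.144076.
East component: ΔE = −sin λ·ΔX + cos λ·ΔY = −(0.989567)(-298) + (-0.144076)(-87) = 307.43 m.
1° of latitude spans 3600 × 31.00 = 111600 m; at latitude φ, 1° of longitude spans that × cos φ = 110803.6 m, so Δλ = 307.43 / 110803.6 × 3600 = 9.988″.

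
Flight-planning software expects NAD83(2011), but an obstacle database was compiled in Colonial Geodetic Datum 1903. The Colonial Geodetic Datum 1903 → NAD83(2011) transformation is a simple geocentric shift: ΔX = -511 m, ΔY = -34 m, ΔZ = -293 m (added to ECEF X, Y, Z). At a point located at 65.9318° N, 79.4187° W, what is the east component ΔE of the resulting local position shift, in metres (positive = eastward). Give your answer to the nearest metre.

The local east axis at (φ, λ) is (−sin λ, cos λ, 0), so ΔE = −sin(-79.4187°)·(-511) + cos(-79.4187°)·(-34) = -508.55 m.

ΔE = -509 m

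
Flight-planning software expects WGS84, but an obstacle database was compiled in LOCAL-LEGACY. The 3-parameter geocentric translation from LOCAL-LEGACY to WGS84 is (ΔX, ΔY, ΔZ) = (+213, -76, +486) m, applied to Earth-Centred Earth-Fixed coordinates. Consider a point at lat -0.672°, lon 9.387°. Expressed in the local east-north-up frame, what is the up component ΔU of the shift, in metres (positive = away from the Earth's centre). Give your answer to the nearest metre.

ΔU = 192 m

The local up (radial) axis is (cos φ cos λ, cos φ sin λ, sin φ), giving ΔU = 210.133 − 12.395 − 5.700 = 192.04 m.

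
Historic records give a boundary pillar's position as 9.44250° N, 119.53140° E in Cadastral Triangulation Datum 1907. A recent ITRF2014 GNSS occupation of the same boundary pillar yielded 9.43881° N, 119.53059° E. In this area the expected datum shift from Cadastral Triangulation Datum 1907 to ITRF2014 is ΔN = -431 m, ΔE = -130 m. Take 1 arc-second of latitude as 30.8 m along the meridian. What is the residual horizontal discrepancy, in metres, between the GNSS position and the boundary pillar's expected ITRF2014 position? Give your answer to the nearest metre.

Observed coordinate differences: Δφ = -0.00369°, Δλ = -0.00081°.
Converting to metres (1° lat = 110880 m, cos φ = 0.986451): observed ΔN = -409.1 m, observed ΔE = -88.6 m.
Subtracting the expected shift leaves a residual of -409.1 − (-431) = 21.9 m north and -88.6 − (-130) = 41.4 m east.
Residual distance = √(21.9² + 41.4²) = 46.8 m.

47 m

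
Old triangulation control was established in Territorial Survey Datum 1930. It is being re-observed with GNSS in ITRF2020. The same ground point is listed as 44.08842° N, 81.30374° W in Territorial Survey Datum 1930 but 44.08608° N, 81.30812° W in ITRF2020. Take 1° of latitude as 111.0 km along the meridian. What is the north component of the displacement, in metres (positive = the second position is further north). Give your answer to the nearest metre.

ΔN = -260 m

Δφ = 44.08608° − 44.08842° = -0.00234°; Δλ = -81.30812° − -81.30374° = -0.00438°.
ΔN = Δφ × 111000 = -259.7 m; ΔE = Δλ × 111000 × cos(44.08842°) = -0.00438 × 111000 × 0.718267 = -349.2 m.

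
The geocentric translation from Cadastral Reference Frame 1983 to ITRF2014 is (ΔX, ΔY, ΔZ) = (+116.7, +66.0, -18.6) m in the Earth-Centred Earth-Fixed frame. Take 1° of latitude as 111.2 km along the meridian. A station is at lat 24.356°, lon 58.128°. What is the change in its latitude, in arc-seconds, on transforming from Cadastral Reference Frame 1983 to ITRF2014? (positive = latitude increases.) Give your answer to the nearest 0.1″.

Δφ = -2.1″

sin φ = 0.412405, cos φ = 0.911001, sin λ = 0.849230, cos λ = 0.528023.
North component: ΔN = −sin φ cos λ·ΔX − sin φ sin λ·ΔY + cos φ·ΔZ = −(0.412405)(0.528023)(116.7) − (0.412405)(0.849230)(66.0) + (0.911001)(-18.6) = -65.47 m.
1° of latitude spans 111200 m, so Δφ = -65.47 / 111200 × 3600 = -2.120″.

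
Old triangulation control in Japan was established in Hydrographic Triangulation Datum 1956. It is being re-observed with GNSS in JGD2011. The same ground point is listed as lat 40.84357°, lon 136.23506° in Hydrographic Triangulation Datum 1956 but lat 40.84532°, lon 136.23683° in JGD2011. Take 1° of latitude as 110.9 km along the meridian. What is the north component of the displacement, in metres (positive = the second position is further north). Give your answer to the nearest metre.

ΔN = 194 m

Δφ = 40.84532° − 40.84357° = +0.00175°; Δλ = 136.23683° − 136.23506° = +0.00177°.
ΔN = Δφ × 110900 = 194.1 m; ΔE = Δλ × 110900 × cos(40.84357°) = +0.00177 × 110900 × 0.756498 = 148.5 m.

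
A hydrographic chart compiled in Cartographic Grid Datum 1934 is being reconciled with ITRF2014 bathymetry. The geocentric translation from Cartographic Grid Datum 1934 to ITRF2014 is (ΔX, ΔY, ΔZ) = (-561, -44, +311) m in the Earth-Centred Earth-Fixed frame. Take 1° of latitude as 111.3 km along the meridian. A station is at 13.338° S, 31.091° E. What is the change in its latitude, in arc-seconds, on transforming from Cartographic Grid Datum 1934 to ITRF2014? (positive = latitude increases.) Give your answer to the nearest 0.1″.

sin φ = -0.230695, cos φ = 0.973026, sin λ = 0.516399, cos λ = 0.856348.
North component: ΔN = −sin φ cos λ·ΔX − sin φ sin λ·ΔY + cos φ·ΔZ = −(-0.230695)(0.856348)(-561) − (-0.230695)(0.516399)(-44) + (0.973026)(311) = 186.54 m.
1° of latitude spans 111300 m, so Δφ = 186.54 / 111300 × 3600 = 6.034″.

Δφ = 6.0″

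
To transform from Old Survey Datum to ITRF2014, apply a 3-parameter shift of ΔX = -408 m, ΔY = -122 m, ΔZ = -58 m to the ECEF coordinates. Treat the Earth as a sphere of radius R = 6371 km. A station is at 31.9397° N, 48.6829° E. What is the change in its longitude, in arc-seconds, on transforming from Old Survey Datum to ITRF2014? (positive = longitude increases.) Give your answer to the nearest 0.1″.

Δλ = 8.6″

sin φ = 0.529026, cos φ = 0.848605, sin λ = 0.751067, cos λ = 0.660226.
East component: ΔE = −sin λ·ΔX + cos λ·ΔY = −(0.751067)(-408) + (0.660226)(-122) = 225.89 m.
1° of latitude spans πR/180 = 111195 m; at latitude φ, 1° of longitude spans that × cos φ = 94360.6 m, so Δλ = 225.89 / 94360.6 × 3600 = 8.618″.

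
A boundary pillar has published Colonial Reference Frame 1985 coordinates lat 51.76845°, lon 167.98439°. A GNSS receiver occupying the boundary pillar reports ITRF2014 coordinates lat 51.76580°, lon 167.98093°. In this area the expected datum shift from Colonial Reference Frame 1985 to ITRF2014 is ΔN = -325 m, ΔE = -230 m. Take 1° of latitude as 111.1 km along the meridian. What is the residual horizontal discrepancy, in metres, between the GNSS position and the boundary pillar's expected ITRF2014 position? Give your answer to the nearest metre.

Observed coordinate differences: Δφ = -0.00265°, Δλ = -0.00346°.
Converting to metres (1° lat = 111100 m, cos φ = 0.618841): observed ΔN = -294.4 m, observed ΔE = -237.9 m.
Subtracting the expected shift leaves a residual of -294.4 − (-325) = 30.6 m north and -237.9 − (-230) = -7.9 m east.
Residual distance = √(30.6² + (-7.9)²) = 31.6 m.

32 m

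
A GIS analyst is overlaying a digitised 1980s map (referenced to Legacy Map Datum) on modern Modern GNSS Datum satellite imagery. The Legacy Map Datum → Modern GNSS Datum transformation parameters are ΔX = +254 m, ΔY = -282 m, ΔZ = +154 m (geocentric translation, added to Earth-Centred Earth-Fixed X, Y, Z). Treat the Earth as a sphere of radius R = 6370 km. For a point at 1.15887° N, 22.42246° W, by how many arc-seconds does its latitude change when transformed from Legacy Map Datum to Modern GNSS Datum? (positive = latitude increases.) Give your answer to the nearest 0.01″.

sin φ = 0.020225, cos φ = 0.999795, sin λ = -0.381433, cos λ = 0.924397.
North component: ΔN = −sin φ cos λ·ΔX − sin φ sin λ·ΔY + cos φ·ΔZ = −(0.020225)(0.924397)(254) − (0.020225)(-0.381433)(-282) + (0.999795)(154) = 147.04 m.
1° of latitude spans πR/180 = 111177 m, so Δφ = 147.04 / 111177 × 3600 = 4.761″.

Δφ = 4.76″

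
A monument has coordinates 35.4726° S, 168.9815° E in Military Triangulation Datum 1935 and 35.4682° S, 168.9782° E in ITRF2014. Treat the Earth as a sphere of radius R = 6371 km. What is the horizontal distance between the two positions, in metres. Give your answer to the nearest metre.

573 m

Δφ = -35.4682° − -35.4726° = +0.0044°; Δλ = 168.9782° − 168.9815° = -0.0033°.
1° along a meridian = πR/180 = 111195 m.
ΔN = Δφ × 111195 = 489.3 m; ΔE = Δλ × 111195 × cos(-35.4726°) = -0.0033 × 111195 × 0.814393 = -298.8 m.
Distance = √(ΔE² + ΔN²) = √((-298.8)² + 489.3²) = 573.3 m.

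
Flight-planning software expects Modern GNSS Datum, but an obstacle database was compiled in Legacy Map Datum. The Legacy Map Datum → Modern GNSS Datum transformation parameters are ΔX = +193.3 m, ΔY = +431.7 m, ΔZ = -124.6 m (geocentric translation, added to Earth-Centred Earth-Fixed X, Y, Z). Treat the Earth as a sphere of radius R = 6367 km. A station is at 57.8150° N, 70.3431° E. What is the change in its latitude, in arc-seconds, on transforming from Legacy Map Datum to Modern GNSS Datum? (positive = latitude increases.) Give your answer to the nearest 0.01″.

Δφ = -15.08″

sin φ = 0.846333, cos φ = 0.532655, sin λ = 0.941724, cos λ = 0.336387.
North component: ΔN = −sin φ cos λ·ΔX − sin φ sin λ·ΔY + cos φ·ΔZ = −(0.846333)(0.336387)(193.3) − (0.846333)(0.941724)(431.7) + (0.532655)(-124.6) = -465.47 m.
1° of latitude spans πR/180 = 111125 m, so Δφ = -465.47 / 111125 × 3600 = -15.079″.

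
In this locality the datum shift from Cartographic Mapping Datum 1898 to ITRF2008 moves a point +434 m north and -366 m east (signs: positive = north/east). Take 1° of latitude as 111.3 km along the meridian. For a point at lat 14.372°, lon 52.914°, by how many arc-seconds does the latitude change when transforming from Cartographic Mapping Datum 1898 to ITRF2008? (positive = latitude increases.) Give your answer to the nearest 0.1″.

1° of latitude = 111.3 km, so Δφ = 434.0 / 111300 = 0.0038994° = 14.038″.

Δφ = 14.0″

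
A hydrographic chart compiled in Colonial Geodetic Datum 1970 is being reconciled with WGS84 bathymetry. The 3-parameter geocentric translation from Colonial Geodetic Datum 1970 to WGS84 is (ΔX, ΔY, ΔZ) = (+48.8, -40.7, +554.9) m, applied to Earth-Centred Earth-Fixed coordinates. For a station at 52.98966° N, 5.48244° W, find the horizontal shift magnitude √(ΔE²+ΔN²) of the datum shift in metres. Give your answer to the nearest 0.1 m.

At φ = 52.98966°, λ = -5.48244°: sin φ = 0.798527, cos φ = 0.601959, sin λ = -0.095541, cos λ = 0.995426.
ΔE = −sin λ·ΔX + cos λ·ΔY = −(-0.095541)·(48.8) + (0.995426)·(-40.7) = -35.85 m.
ΔN = −sin φ cos λ·ΔX − sin φ sin λ·ΔY + cos φ·ΔZ = −(0.798527)(0.995426)(48.8) − (0.798527)(-0.095541)(-40.7) + (0.601959)(554.9) = 292.13 m.
Horizontal magnitude = √(ΔE² + ΔN²) = √((-35.85)² + 292.13²) = 294.32 m.

294.3 m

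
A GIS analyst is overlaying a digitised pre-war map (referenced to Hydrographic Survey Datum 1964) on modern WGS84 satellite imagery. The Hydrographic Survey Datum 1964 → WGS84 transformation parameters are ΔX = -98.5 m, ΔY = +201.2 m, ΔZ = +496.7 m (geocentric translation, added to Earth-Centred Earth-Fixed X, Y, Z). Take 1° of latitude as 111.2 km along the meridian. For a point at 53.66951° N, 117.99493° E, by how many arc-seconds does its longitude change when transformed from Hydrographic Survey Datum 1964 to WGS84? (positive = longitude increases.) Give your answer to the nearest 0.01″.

sin φ = 0.805613, cos φ = 0.592442, sin λ = 0.882989, cos λ = -0.469393.
East component: ΔE = −sin λ·ΔX + cos λ·ΔY = −(0.882989)(-98.5) + (-0.469393)(201.2) = -7.47 m.
1° of latitude spans 111200 m; at latitude φ, 1° of longitude spans that × cos φ = 65879.5 m, so Δλ = -7.47 / 65879.5 × 3600 = -0.408″.

Δλ = -0.41″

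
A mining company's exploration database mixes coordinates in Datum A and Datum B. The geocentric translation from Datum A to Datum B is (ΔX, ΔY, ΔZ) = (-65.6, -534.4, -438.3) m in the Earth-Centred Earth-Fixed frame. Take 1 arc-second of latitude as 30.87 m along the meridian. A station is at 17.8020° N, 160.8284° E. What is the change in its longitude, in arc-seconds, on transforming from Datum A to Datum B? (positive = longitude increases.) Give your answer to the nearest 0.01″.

sin φ = 0.305729, cos φ = 0.952119, sin λ = 0.328399, cos λ = -0.944539.
East component: ΔE = −sin λ·ΔX + cos λ·ΔY = −(0.328399)(-65.6) + (-0.944539)(-534.4) = 526.30 m.
1° of latitude spans 3600 × 30.87 = 111132 m; at latitude φ, 1° of longitude spans that × cos φ = 105810.9 m, so Δλ = 526.30 / 105810.9 × 3600 = 17.906″.

Δλ = 17.91″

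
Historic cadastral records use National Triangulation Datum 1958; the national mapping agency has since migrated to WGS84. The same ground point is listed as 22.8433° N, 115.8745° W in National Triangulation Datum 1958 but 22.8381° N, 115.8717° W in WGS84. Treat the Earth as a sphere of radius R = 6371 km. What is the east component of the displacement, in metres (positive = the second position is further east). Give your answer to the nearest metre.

ΔE = 287 m

Δφ = 22.8381° − 22.8433° = -0.0052°; Δλ = -115.8717° − -115.8745° = +0.0028°.
1° along a meridian = πR/180 = 111195 m.
ΔN = Δφ × 111195 = -578.2 m; ΔE = Δλ × 111195 × cos(22.8433°) = +0.0028 × 111195 × 0.921570 = 286.9 m.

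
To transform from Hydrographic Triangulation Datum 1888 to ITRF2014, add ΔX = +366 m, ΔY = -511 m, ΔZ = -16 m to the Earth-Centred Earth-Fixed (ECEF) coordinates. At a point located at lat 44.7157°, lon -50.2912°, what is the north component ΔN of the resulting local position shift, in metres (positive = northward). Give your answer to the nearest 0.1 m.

At φ = 44.7157°, λ = -50.2912°: sin φ = 0.703589, cos φ = 0.710607, sin λ = -0.769301, cos λ = 0.638886.
ΔN = −sin φ cos λ·ΔX − sin φ sin λ·ΔY + cos φ·ΔZ = −(0.703589)(0.638886)(366) − (0.703589)(-0.769301)(-511) + (0.710607)(-16) = -452.48 m.

ΔN = -452.5 m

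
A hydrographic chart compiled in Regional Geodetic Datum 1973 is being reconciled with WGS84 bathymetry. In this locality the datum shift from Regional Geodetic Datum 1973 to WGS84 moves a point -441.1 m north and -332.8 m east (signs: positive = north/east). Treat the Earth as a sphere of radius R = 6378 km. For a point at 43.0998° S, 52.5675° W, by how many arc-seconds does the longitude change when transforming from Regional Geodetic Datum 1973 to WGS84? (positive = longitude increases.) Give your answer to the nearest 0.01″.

At latitude -43.0998°, cos φ = 0.730165.
One radian of longitude at latitude φ spans R cos φ, so Δλ = ΔE / (R cos φ) = -332.8 / (6378000 × 0.730165) = -7.1462e-05 rad = -14.740″.

Δλ = -14.74″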